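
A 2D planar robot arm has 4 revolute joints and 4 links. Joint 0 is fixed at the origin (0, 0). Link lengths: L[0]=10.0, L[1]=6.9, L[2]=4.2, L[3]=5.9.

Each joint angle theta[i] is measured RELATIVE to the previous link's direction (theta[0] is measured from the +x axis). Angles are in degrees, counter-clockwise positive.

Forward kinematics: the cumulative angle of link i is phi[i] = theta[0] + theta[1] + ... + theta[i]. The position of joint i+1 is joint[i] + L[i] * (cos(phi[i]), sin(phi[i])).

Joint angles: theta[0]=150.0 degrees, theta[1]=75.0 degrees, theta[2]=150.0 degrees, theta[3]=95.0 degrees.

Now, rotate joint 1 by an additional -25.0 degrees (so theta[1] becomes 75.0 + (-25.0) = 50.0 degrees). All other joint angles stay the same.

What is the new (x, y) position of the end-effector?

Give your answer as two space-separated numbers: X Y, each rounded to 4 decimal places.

joint[0] = (0.0000, 0.0000)  (base)
link 0: phi[0] = 150 = 150 deg
  cos(150 deg) = -0.8660, sin(150 deg) = 0.5000
  joint[1] = (0.0000, 0.0000) + 10 * (-0.8660, 0.5000) = (0.0000 + -8.6603, 0.0000 + 5.0000) = (-8.6603, 5.0000)
link 1: phi[1] = 150 + 50 = 200 deg
  cos(200 deg) = -0.9397, sin(200 deg) = -0.3420
  joint[2] = (-8.6603, 5.0000) + 6.9 * (-0.9397, -0.3420) = (-8.6603 + -6.4839, 5.0000 + -2.3599) = (-15.1441, 2.6401)
link 2: phi[2] = 150 + 50 + 150 = 350 deg
  cos(350 deg) = 0.9848, sin(350 deg) = -0.1736
  joint[3] = (-15.1441, 2.6401) + 4.2 * (0.9848, -0.1736) = (-15.1441 + 4.1362, 2.6401 + -0.7293) = (-11.0079, 1.9107)
link 3: phi[3] = 150 + 50 + 150 + 95 = 445 deg
  cos(445 deg) = 0.0872, sin(445 deg) = 0.9962
  joint[4] = (-11.0079, 1.9107) + 5.9 * (0.0872, 0.9962) = (-11.0079 + 0.5142, 1.9107 + 5.8775) = (-10.4937, 7.7883)
End effector: (-10.4937, 7.7883)

Answer: -10.4937 7.7883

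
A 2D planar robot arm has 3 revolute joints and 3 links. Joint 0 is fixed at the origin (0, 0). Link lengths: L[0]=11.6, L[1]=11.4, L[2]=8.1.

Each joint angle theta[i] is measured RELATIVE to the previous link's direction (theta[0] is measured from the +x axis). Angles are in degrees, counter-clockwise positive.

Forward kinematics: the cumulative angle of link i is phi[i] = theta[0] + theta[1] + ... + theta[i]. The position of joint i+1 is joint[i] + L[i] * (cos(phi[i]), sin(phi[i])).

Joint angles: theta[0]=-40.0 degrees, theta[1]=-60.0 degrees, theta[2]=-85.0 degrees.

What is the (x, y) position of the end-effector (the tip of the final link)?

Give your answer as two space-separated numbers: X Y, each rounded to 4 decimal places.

joint[0] = (0.0000, 0.0000)  (base)
link 0: phi[0] = -40 = -40 deg
  cos(-40 deg) = 0.7660, sin(-40 deg) = -0.6428
  joint[1] = (0.0000, 0.0000) + 11.6 * (0.7660, -0.6428) = (0.0000 + 8.8861, 0.0000 + -7.4563) = (8.8861, -7.4563)
link 1: phi[1] = -40 + -60 = -100 deg
  cos(-100 deg) = -0.1736, sin(-100 deg) = -0.9848
  joint[2] = (8.8861, -7.4563) + 11.4 * (-0.1736, -0.9848) = (8.8861 + -1.9796, -7.4563 + -11.2268) = (6.9065, -18.6831)
link 2: phi[2] = -40 + -60 + -85 = -185 deg
  cos(-185 deg) = -0.9962, sin(-185 deg) = 0.0872
  joint[3] = (6.9065, -18.6831) + 8.1 * (-0.9962, 0.0872) = (6.9065 + -8.0692, -18.6831 + 0.7060) = (-1.1627, -17.9772)
End effector: (-1.1627, -17.9772)

Answer: -1.1627 -17.9772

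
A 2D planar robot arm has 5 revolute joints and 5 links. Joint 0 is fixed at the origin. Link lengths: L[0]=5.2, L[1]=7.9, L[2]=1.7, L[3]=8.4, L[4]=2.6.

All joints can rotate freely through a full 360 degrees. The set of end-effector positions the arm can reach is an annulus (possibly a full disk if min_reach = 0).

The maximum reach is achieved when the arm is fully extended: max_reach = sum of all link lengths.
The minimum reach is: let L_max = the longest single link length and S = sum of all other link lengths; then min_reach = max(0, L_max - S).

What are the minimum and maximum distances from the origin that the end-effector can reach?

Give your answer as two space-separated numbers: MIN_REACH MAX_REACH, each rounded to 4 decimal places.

Link lengths: [5.2, 7.9, 1.7, 8.4, 2.6]
max_reach = 5.2 + 7.9 + 1.7 + 8.4 + 2.6 = 25.8
L_max = max([5.2, 7.9, 1.7, 8.4, 2.6]) = 8.4
S (sum of others) = 25.8 - 8.4 = 17.4
min_reach = max(0, 8.4 - 17.4) = max(0, -9) = 0

Answer: 0.0000 25.8000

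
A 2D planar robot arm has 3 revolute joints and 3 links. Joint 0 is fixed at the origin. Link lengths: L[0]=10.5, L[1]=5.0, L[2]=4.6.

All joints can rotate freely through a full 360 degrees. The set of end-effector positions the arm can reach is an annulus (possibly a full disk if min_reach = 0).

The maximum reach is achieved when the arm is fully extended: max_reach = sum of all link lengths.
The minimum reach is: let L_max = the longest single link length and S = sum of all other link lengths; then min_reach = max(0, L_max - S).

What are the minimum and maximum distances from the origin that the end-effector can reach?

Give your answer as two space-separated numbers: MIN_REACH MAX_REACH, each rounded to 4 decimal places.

Answer: 0.9000 20.1000

Derivation:
Link lengths: [10.5, 5.0, 4.6]
max_reach = 10.5 + 5 + 4.6 = 20.1
L_max = max([10.5, 5.0, 4.6]) = 10.5
S (sum of others) = 20.1 - 10.5 = 9.6
min_reach = max(0, 10.5 - 9.6) = max(0, 0.9) = 0.9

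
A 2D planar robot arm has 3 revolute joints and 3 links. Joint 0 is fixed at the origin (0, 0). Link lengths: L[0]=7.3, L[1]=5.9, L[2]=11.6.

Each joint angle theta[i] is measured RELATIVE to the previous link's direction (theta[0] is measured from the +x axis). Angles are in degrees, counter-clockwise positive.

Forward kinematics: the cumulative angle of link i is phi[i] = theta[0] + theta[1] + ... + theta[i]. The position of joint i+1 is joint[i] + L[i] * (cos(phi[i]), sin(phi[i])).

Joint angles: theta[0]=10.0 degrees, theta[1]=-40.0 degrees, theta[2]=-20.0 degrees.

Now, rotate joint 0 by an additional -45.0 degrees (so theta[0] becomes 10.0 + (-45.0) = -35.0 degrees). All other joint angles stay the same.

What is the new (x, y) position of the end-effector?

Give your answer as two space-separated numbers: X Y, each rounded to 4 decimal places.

Answer: 6.4958 -21.4419

Derivation:
joint[0] = (0.0000, 0.0000)  (base)
link 0: phi[0] = -35 = -35 deg
  cos(-35 deg) = 0.8192, sin(-35 deg) = -0.5736
  joint[1] = (0.0000, 0.0000) + 7.3 * (0.8192, -0.5736) = (0.0000 + 5.9798, 0.0000 + -4.1871) = (5.9798, -4.1871)
link 1: phi[1] = -35 + -40 = -75 deg
  cos(-75 deg) = 0.2588, sin(-75 deg) = -0.9659
  joint[2] = (5.9798, -4.1871) + 5.9 * (0.2588, -0.9659) = (5.9798 + 1.5270, -4.1871 + -5.6990) = (7.5068, -9.8861)
link 2: phi[2] = -35 + -40 + -20 = -95 deg
  cos(-95 deg) = -0.0872, sin(-95 deg) = -0.9962
  joint[3] = (7.5068, -9.8861) + 11.6 * (-0.0872, -0.9962) = (7.5068 + -1.0110, -9.8861 + -11.5559) = (6.4958, -21.4419)
End effector: (6.4958, -21.4419)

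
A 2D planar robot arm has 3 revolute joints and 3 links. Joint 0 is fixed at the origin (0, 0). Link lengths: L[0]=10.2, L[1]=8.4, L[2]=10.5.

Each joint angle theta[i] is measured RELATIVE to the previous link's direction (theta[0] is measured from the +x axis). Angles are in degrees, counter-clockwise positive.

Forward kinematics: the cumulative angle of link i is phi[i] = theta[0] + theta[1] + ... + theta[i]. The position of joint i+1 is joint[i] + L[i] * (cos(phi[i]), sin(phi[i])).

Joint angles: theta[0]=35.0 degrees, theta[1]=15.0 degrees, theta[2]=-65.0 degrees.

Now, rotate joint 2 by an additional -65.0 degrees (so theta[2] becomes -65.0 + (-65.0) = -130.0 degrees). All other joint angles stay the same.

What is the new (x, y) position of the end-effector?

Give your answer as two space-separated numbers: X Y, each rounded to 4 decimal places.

joint[0] = (0.0000, 0.0000)  (base)
link 0: phi[0] = 35 = 35 deg
  cos(35 deg) = 0.8192, sin(35 deg) = 0.5736
  joint[1] = (0.0000, 0.0000) + 10.2 * (0.8192, 0.5736) = (0.0000 + 8.3554, 0.0000 + 5.8505) = (8.3554, 5.8505)
link 1: phi[1] = 35 + 15 = 50 deg
  cos(50 deg) = 0.6428, sin(50 deg) = 0.7660
  joint[2] = (8.3554, 5.8505) + 8.4 * (0.6428, 0.7660) = (8.3554 + 5.3994, 5.8505 + 6.4348) = (13.7548, 12.2853)
link 2: phi[2] = 35 + 15 + -130 = -80 deg
  cos(-80 deg) = 0.1736, sin(-80 deg) = -0.9848
  joint[3] = (13.7548, 12.2853) + 10.5 * (0.1736, -0.9848) = (13.7548 + 1.8233, 12.2853 + -10.3405) = (15.5781, 1.9448)
End effector: (15.5781, 1.9448)

Answer: 15.5781 1.9448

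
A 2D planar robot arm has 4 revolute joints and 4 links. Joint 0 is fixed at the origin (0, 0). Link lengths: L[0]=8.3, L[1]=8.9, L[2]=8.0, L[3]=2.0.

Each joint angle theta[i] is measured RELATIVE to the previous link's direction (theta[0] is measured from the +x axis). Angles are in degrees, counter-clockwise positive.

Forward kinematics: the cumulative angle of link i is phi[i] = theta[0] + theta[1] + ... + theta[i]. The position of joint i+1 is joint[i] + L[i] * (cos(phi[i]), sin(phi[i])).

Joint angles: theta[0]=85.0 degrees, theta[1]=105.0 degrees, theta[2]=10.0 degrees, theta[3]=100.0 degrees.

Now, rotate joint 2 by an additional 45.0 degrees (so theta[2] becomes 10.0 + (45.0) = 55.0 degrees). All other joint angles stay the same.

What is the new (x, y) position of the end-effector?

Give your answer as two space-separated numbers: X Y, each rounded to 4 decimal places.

Answer: -9.4905 -1.0452

Derivation:
joint[0] = (0.0000, 0.0000)  (base)
link 0: phi[0] = 85 = 85 deg
  cos(85 deg) = 0.0872, sin(85 deg) = 0.9962
  joint[1] = (0.0000, 0.0000) + 8.3 * (0.0872, 0.9962) = (0.0000 + 0.7234, 0.0000 + 8.2684) = (0.7234, 8.2684)
link 1: phi[1] = 85 + 105 = 190 deg
  cos(190 deg) = -0.9848, sin(190 deg) = -0.1736
  joint[2] = (0.7234, 8.2684) + 8.9 * (-0.9848, -0.1736) = (0.7234 + -8.7648, 8.2684 + -1.5455) = (-8.0414, 6.7229)
link 2: phi[2] = 85 + 105 + 55 = 245 deg
  cos(245 deg) = -0.4226, sin(245 deg) = -0.9063
  joint[3] = (-8.0414, 6.7229) + 8 * (-0.4226, -0.9063) = (-8.0414 + -3.3809, 6.7229 + -7.2505) = (-11.4223, -0.5275)
link 3: phi[3] = 85 + 105 + 55 + 100 = 345 deg
  cos(345 deg) = 0.9659, sin(345 deg) = -0.2588
  joint[4] = (-11.4223, -0.5275) + 2 * (0.9659, -0.2588) = (-11.4223 + 1.9319, -0.5275 + -0.5176) = (-9.4905, -1.0452)
End effector: (-9.4905, -1.0452)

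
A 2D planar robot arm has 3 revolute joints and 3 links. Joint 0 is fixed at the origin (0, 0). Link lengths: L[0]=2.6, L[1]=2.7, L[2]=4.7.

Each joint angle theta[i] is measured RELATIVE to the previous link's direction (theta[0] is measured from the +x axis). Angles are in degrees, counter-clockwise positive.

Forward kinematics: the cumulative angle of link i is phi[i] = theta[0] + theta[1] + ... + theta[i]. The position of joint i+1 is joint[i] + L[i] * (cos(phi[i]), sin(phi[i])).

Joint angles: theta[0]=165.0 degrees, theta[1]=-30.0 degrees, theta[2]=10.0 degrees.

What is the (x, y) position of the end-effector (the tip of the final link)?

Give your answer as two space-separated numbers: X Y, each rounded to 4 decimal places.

joint[0] = (0.0000, 0.0000)  (base)
link 0: phi[0] = 165 = 165 deg
  cos(165 deg) = -0.9659, sin(165 deg) = 0.2588
  joint[1] = (0.0000, 0.0000) + 2.6 * (-0.9659, 0.2588) = (0.0000 + -2.5114, 0.0000 + 0.6729) = (-2.5114, 0.6729)
link 1: phi[1] = 165 + -30 = 135 deg
  cos(135 deg) = -0.7071, sin(135 deg) = 0.7071
  joint[2] = (-2.5114, 0.6729) + 2.7 * (-0.7071, 0.7071) = (-2.5114 + -1.9092, 0.6729 + 1.9092) = (-4.4206, 2.5821)
link 2: phi[2] = 165 + -30 + 10 = 145 deg
  cos(145 deg) = -0.8192, sin(145 deg) = 0.5736
  joint[3] = (-4.4206, 2.5821) + 4.7 * (-0.8192, 0.5736) = (-4.4206 + -3.8500, 2.5821 + 2.6958) = (-8.2706, 5.2779)
End effector: (-8.2706, 5.2779)

Answer: -8.2706 5.2779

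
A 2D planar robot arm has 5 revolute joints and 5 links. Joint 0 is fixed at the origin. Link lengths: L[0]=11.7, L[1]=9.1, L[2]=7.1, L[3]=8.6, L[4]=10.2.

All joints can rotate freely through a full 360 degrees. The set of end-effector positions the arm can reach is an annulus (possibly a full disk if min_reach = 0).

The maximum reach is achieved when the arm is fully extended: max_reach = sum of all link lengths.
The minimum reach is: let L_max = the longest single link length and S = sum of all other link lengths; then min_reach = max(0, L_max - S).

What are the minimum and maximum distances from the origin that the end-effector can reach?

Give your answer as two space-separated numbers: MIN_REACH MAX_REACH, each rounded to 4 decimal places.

Answer: 0.0000 46.7000

Derivation:
Link lengths: [11.7, 9.1, 7.1, 8.6, 10.2]
max_reach = 11.7 + 9.1 + 7.1 + 8.6 + 10.2 = 46.7
L_max = max([11.7, 9.1, 7.1, 8.6, 10.2]) = 11.7
S (sum of others) = 46.7 - 11.7 = 35
min_reach = max(0, 11.7 - 35) = max(0, -23.3) = 0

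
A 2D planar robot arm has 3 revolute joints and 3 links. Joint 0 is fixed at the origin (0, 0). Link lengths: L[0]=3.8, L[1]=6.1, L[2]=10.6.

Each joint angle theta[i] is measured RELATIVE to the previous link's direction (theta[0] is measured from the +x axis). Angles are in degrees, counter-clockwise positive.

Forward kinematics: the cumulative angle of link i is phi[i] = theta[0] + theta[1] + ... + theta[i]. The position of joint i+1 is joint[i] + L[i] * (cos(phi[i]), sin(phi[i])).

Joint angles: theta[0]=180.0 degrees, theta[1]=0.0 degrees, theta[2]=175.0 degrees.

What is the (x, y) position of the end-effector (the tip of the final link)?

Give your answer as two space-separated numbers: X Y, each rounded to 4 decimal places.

joint[0] = (0.0000, 0.0000)  (base)
link 0: phi[0] = 180 = 180 deg
  cos(180 deg) = -1.0000, sin(180 deg) = 0.0000
  joint[1] = (0.0000, 0.0000) + 3.8 * (-1.0000, 0.0000) = (0.0000 + -3.8000, 0.0000 + 0.0000) = (-3.8000, 0.0000)
link 1: phi[1] = 180 + 0 = 180 deg
  cos(180 deg) = -1.0000, sin(180 deg) = 0.0000
  joint[2] = (-3.8000, 0.0000) + 6.1 * (-1.0000, 0.0000) = (-3.8000 + -6.1000, 0.0000 + 0.0000) = (-9.9000, 0.0000)
link 2: phi[2] = 180 + 0 + 175 = 355 deg
  cos(355 deg) = 0.9962, sin(355 deg) = -0.0872
  joint[3] = (-9.9000, 0.0000) + 10.6 * (0.9962, -0.0872) = (-9.9000 + 10.5597, 0.0000 + -0.9239) = (0.6597, -0.9239)
End effector: (0.6597, -0.9239)

Answer: 0.6597 -0.9239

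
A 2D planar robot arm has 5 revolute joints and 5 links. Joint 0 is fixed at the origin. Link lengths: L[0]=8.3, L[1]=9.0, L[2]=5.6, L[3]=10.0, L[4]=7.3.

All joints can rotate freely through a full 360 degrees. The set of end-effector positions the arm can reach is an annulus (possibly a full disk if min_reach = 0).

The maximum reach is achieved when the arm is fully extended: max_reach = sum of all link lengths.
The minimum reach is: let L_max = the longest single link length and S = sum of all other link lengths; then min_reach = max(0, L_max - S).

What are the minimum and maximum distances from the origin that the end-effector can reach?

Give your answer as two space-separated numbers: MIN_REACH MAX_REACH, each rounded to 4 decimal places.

Answer: 0.0000 40.2000

Derivation:
Link lengths: [8.3, 9.0, 5.6, 10.0, 7.3]
max_reach = 8.3 + 9 + 5.6 + 10 + 7.3 = 40.2
L_max = max([8.3, 9.0, 5.6, 10.0, 7.3]) = 10
S (sum of others) = 40.2 - 10 = 30.2
min_reach = max(0, 10 - 30.2) = max(0, -20.2) = 0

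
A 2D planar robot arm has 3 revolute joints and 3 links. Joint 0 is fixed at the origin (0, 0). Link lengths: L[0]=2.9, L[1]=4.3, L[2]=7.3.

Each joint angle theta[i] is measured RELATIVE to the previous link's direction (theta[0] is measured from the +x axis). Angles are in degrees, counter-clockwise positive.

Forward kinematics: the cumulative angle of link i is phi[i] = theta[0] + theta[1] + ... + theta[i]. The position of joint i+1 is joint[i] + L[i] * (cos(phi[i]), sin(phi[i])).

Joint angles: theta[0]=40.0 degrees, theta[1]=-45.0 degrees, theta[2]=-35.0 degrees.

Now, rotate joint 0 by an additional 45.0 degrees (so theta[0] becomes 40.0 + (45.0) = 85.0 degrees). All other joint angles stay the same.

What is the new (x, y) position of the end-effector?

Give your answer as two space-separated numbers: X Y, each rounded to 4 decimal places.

joint[0] = (0.0000, 0.0000)  (base)
link 0: phi[0] = 85 = 85 deg
  cos(85 deg) = 0.0872, sin(85 deg) = 0.9962
  joint[1] = (0.0000, 0.0000) + 2.9 * (0.0872, 0.9962) = (0.0000 + 0.2528, 0.0000 + 2.8890) = (0.2528, 2.8890)
link 1: phi[1] = 85 + -45 = 40 deg
  cos(40 deg) = 0.7660, sin(40 deg) = 0.6428
  joint[2] = (0.2528, 2.8890) + 4.3 * (0.7660, 0.6428) = (0.2528 + 3.2940, 2.8890 + 2.7640) = (3.5467, 5.6530)
link 2: phi[2] = 85 + -45 + -35 = 5 deg
  cos(5 deg) = 0.9962, sin(5 deg) = 0.0872
  joint[3] = (3.5467, 5.6530) + 7.3 * (0.9962, 0.0872) = (3.5467 + 7.2722, 5.6530 + 0.6362) = (10.8190, 6.2892)
End effector: (10.8190, 6.2892)

Answer: 10.8190 6.2892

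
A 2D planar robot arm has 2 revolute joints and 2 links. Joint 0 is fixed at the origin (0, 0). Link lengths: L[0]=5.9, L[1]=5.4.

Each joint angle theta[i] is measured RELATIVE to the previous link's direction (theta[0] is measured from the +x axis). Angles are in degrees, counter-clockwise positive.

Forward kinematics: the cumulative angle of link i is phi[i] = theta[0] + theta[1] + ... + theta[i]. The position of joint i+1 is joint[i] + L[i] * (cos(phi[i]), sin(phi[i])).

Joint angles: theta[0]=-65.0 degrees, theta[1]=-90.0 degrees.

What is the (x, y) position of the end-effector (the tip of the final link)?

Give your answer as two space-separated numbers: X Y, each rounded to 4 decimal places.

Answer: -2.4006 -7.6294

Derivation:
joint[0] = (0.0000, 0.0000)  (base)
link 0: phi[0] = -65 = -65 deg
  cos(-65 deg) = 0.4226, sin(-65 deg) = -0.9063
  joint[1] = (0.0000, 0.0000) + 5.9 * (0.4226, -0.9063) = (0.0000 + 2.4934, 0.0000 + -5.3472) = (2.4934, -5.3472)
link 1: phi[1] = -65 + -90 = -155 deg
  cos(-155 deg) = -0.9063, sin(-155 deg) = -0.4226
  joint[2] = (2.4934, -5.3472) + 5.4 * (-0.9063, -0.4226) = (2.4934 + -4.8941, -5.3472 + -2.2821) = (-2.4006, -7.6294)
End effector: (-2.4006, -7.6294)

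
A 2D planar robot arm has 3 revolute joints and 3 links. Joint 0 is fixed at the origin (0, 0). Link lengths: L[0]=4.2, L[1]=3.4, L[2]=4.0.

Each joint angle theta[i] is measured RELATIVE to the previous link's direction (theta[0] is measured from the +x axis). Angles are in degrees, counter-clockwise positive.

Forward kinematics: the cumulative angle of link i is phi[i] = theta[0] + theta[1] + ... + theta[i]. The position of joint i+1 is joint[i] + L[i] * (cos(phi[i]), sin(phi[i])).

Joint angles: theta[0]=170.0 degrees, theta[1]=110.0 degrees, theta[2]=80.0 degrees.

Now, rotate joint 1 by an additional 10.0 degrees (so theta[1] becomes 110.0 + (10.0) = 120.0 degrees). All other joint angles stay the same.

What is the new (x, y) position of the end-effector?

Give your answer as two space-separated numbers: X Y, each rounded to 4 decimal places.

Answer: 0.9659 -1.7710

Derivation:
joint[0] = (0.0000, 0.0000)  (base)
link 0: phi[0] = 170 = 170 deg
  cos(170 deg) = -0.9848, sin(170 deg) = 0.1736
  joint[1] = (0.0000, 0.0000) + 4.2 * (-0.9848, 0.1736) = (0.0000 + -4.1362, 0.0000 + 0.7293) = (-4.1362, 0.7293)
link 1: phi[1] = 170 + 120 = 290 deg
  cos(290 deg) = 0.3420, sin(290 deg) = -0.9397
  joint[2] = (-4.1362, 0.7293) + 3.4 * (0.3420, -0.9397) = (-4.1362 + 1.1629, 0.7293 + -3.1950) = (-2.9733, -2.4656)
link 2: phi[2] = 170 + 120 + 80 = 370 deg
  cos(370 deg) = 0.9848, sin(370 deg) = 0.1736
  joint[3] = (-2.9733, -2.4656) + 4 * (0.9848, 0.1736) = (-2.9733 + 3.9392, -2.4656 + 0.6946) = (0.9659, -1.7710)
End effector: (0.9659, -1.7710)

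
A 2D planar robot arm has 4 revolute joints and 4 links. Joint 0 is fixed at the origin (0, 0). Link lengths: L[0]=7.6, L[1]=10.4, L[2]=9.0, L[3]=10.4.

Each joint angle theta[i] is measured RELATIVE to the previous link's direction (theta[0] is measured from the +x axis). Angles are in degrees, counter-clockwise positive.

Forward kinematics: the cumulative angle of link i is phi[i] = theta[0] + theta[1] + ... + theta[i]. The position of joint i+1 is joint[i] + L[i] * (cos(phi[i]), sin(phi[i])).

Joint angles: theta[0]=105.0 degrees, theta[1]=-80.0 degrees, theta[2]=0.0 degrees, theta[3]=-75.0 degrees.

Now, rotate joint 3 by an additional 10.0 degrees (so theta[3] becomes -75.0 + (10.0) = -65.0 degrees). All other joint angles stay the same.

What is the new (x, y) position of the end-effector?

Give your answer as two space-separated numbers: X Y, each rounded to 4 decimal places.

joint[0] = (0.0000, 0.0000)  (base)
link 0: phi[0] = 105 = 105 deg
  cos(105 deg) = -0.2588, sin(105 deg) = 0.9659
  joint[1] = (0.0000, 0.0000) + 7.6 * (-0.2588, 0.9659) = (0.0000 + -1.9670, 0.0000 + 7.3410) = (-1.9670, 7.3410)
link 1: phi[1] = 105 + -80 = 25 deg
  cos(25 deg) = 0.9063, sin(25 deg) = 0.4226
  joint[2] = (-1.9670, 7.3410) + 10.4 * (0.9063, 0.4226) = (-1.9670 + 9.4256, 7.3410 + 4.3952) = (7.4586, 11.7363)
link 2: phi[2] = 105 + -80 + 0 = 25 deg
  cos(25 deg) = 0.9063, sin(25 deg) = 0.4226
  joint[3] = (7.4586, 11.7363) + 9 * (0.9063, 0.4226) = (7.4586 + 8.1568, 11.7363 + 3.8036) = (15.6153, 15.5398)
link 3: phi[3] = 105 + -80 + 0 + -65 = -40 deg
  cos(-40 deg) = 0.7660, sin(-40 deg) = -0.6428
  joint[4] = (15.6153, 15.5398) + 10.4 * (0.7660, -0.6428) = (15.6153 + 7.9669, 15.5398 + -6.6850) = (23.5822, 8.8548)
End effector: (23.5822, 8.8548)

Answer: 23.5822 8.8548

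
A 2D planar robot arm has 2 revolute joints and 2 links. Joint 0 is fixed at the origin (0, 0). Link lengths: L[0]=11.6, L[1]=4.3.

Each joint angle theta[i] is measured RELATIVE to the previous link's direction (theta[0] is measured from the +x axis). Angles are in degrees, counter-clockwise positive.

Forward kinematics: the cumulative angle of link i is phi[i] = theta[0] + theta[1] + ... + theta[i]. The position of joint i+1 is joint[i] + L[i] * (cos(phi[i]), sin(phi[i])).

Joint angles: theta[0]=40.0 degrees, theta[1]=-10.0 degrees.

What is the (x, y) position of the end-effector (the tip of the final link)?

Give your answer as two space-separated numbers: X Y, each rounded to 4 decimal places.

Answer: 12.6100 9.6063

Derivation:
joint[0] = (0.0000, 0.0000)  (base)
link 0: phi[0] = 40 = 40 deg
  cos(40 deg) = 0.7660, sin(40 deg) = 0.6428
  joint[1] = (0.0000, 0.0000) + 11.6 * (0.7660, 0.6428) = (0.0000 + 8.8861, 0.0000 + 7.4563) = (8.8861, 7.4563)
link 1: phi[1] = 40 + -10 = 30 deg
  cos(30 deg) = 0.8660, sin(30 deg) = 0.5000
  joint[2] = (8.8861, 7.4563) + 4.3 * (0.8660, 0.5000) = (8.8861 + 3.7239, 7.4563 + 2.1500) = (12.6100, 9.6063)
End effector: (12.6100, 9.6063)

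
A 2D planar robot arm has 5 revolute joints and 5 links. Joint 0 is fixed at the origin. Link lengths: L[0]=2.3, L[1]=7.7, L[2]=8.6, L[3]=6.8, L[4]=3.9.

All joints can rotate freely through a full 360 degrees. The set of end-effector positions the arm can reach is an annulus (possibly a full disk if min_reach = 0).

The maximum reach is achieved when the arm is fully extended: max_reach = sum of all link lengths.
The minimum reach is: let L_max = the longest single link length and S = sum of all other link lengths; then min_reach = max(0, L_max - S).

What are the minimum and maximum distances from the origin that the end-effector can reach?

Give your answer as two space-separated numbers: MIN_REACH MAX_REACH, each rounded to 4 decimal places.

Link lengths: [2.3, 7.7, 8.6, 6.8, 3.9]
max_reach = 2.3 + 7.7 + 8.6 + 6.8 + 3.9 = 29.3
L_max = max([2.3, 7.7, 8.6, 6.8, 3.9]) = 8.6
S (sum of others) = 29.3 - 8.6 = 20.7
min_reach = max(0, 8.6 - 20.7) = max(0, -12.1) = 0

Answer: 0.0000 29.3000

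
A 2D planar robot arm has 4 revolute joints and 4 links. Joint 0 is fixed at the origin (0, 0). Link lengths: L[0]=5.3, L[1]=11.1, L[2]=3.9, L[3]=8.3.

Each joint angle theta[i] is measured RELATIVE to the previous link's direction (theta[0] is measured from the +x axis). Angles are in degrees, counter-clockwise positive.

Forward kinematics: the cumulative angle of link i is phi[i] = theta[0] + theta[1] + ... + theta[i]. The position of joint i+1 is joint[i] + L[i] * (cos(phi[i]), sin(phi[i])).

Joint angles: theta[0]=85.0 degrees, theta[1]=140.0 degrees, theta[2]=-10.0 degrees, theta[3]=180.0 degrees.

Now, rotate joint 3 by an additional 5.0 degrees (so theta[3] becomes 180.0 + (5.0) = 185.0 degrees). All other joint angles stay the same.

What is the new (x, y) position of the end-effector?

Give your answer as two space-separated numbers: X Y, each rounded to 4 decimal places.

Answer: -4.2235 0.5291

Derivation:
joint[0] = (0.0000, 0.0000)  (base)
link 0: phi[0] = 85 = 85 deg
  cos(85 deg) = 0.0872, sin(85 deg) = 0.9962
  joint[1] = (0.0000, 0.0000) + 5.3 * (0.0872, 0.9962) = (0.0000 + 0.4619, 0.0000 + 5.2798) = (0.4619, 5.2798)
link 1: phi[1] = 85 + 140 = 225 deg
  cos(225 deg) = -0.7071, sin(225 deg) = -0.7071
  joint[2] = (0.4619, 5.2798) + 11.1 * (-0.7071, -0.7071) = (0.4619 + -7.8489, 5.2798 + -7.8489) = (-7.3870, -2.5691)
link 2: phi[2] = 85 + 140 + -10 = 215 deg
  cos(215 deg) = -0.8192, sin(215 deg) = -0.5736
  joint[3] = (-7.3870, -2.5691) + 3.9 * (-0.8192, -0.5736) = (-7.3870 + -3.1947, -2.5691 + -2.2369) = (-10.5817, -4.8060)
link 3: phi[3] = 85 + 140 + -10 + 185 = 400 deg
  cos(400 deg) = 0.7660, sin(400 deg) = 0.6428
  joint[4] = (-10.5817, -4.8060) + 8.3 * (0.7660, 0.6428) = (-10.5817 + 6.3582, -4.8060 + 5.3351) = (-4.2235, 0.5291)
End effector: (-4.2235, 0.5291)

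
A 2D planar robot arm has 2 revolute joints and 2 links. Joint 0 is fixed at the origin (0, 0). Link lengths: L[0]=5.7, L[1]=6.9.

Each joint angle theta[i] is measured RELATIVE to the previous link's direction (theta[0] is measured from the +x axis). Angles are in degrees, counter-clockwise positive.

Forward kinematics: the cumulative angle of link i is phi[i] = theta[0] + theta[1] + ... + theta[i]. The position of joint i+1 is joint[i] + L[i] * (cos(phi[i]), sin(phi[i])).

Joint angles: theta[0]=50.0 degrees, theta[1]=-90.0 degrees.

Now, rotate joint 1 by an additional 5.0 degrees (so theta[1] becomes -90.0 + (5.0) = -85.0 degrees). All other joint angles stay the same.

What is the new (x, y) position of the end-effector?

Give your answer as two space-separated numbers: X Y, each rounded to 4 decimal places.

Answer: 9.3160 0.4088

Derivation:
joint[0] = (0.0000, 0.0000)  (base)
link 0: phi[0] = 50 = 50 deg
  cos(50 deg) = 0.6428, sin(50 deg) = 0.7660
  joint[1] = (0.0000, 0.0000) + 5.7 * (0.6428, 0.7660) = (0.0000 + 3.6639, 0.0000 + 4.3665) = (3.6639, 4.3665)
link 1: phi[1] = 50 + -85 = -35 deg
  cos(-35 deg) = 0.8192, sin(-35 deg) = -0.5736
  joint[2] = (3.6639, 4.3665) + 6.9 * (0.8192, -0.5736) = (3.6639 + 5.6521, 4.3665 + -3.9577) = (9.3160, 0.4088)
End effector: (9.3160, 0.4088)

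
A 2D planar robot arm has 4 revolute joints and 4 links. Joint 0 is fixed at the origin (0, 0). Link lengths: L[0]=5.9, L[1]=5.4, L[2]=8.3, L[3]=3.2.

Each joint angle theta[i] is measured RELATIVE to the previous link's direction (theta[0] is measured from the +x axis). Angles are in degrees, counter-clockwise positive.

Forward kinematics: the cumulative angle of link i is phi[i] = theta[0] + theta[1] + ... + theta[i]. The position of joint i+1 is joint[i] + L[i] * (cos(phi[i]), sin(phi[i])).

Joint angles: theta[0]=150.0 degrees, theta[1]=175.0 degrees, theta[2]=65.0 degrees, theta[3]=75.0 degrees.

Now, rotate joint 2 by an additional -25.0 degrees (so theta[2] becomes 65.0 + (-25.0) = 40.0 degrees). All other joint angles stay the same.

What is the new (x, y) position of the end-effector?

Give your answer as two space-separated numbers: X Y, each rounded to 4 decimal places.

Answer: 8.1380 3.7275

Derivation:
joint[0] = (0.0000, 0.0000)  (base)
link 0: phi[0] = 150 = 150 deg
  cos(150 deg) = -0.8660, sin(150 deg) = 0.5000
  joint[1] = (0.0000, 0.0000) + 5.9 * (-0.8660, 0.5000) = (0.0000 + -5.1095, 0.0000 + 2.9500) = (-5.1095, 2.9500)
link 1: phi[1] = 150 + 175 = 325 deg
  cos(325 deg) = 0.8192, sin(325 deg) = -0.5736
  joint[2] = (-5.1095, 2.9500) + 5.4 * (0.8192, -0.5736) = (-5.1095 + 4.4234, 2.9500 + -3.0973) = (-0.6861, -0.1473)
link 2: phi[2] = 150 + 175 + 40 = 365 deg
  cos(365 deg) = 0.9962, sin(365 deg) = 0.0872
  joint[3] = (-0.6861, -0.1473) + 8.3 * (0.9962, 0.0872) = (-0.6861 + 8.2684, -0.1473 + 0.7234) = (7.5823, 0.5761)
link 3: phi[3] = 150 + 175 + 40 + 75 = 440 deg
  cos(440 deg) = 0.1736, sin(440 deg) = 0.9848
  joint[4] = (7.5823, 0.5761) + 3.2 * (0.1736, 0.9848) = (7.5823 + 0.5557, 0.5761 + 3.1514) = (8.1380, 3.7275)
End effector: (8.1380, 3.7275)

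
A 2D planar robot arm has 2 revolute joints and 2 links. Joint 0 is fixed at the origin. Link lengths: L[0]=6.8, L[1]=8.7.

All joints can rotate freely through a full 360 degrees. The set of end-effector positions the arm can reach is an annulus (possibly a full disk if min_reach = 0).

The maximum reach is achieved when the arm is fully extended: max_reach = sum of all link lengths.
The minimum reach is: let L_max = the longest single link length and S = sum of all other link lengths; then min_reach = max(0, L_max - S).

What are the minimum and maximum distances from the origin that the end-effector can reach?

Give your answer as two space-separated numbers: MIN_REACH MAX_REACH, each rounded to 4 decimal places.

Answer: 1.9000 15.5000

Derivation:
Link lengths: [6.8, 8.7]
max_reach = 6.8 + 8.7 = 15.5
L_max = max([6.8, 8.7]) = 8.7
S (sum of others) = 15.5 - 8.7 = 6.8
min_reach = max(0, 8.7 - 6.8) = max(0, 1.9) = 1.9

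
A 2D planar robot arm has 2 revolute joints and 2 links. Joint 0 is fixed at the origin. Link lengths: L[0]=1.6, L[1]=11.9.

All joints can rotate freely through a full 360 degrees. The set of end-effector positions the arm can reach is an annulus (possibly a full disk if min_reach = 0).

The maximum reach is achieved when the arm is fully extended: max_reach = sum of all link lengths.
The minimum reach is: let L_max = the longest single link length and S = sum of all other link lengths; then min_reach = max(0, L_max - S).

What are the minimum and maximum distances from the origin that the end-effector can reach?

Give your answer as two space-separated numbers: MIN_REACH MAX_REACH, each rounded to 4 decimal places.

Answer: 10.3000 13.5000

Derivation:
Link lengths: [1.6, 11.9]
max_reach = 1.6 + 11.9 = 13.5
L_max = max([1.6, 11.9]) = 11.9
S (sum of others) = 13.5 - 11.9 = 1.6
min_reach = max(0, 11.9 - 1.6) = max(0, 10.3) = 10.3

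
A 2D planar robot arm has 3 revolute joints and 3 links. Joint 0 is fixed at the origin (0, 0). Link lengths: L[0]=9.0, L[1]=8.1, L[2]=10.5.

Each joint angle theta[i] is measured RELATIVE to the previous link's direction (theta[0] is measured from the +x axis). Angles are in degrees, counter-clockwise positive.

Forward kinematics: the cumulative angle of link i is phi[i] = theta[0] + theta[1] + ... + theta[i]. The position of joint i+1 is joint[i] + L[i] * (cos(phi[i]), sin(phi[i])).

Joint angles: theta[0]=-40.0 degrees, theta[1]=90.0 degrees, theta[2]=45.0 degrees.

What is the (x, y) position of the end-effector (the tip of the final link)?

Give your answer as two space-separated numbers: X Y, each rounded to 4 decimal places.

joint[0] = (0.0000, 0.0000)  (base)
link 0: phi[0] = -40 = -40 deg
  cos(-40 deg) = 0.7660, sin(-40 deg) = -0.6428
  joint[1] = (0.0000, 0.0000) + 9 * (0.7660, -0.6428) = (0.0000 + 6.8944, 0.0000 + -5.7851) = (6.8944, -5.7851)
link 1: phi[1] = -40 + 90 = 50 deg
  cos(50 deg) = 0.6428, sin(50 deg) = 0.7660
  joint[2] = (6.8944, -5.7851) + 8.1 * (0.6428, 0.7660) = (6.8944 + 5.2066, -5.7851 + 6.2050) = (12.1010, 0.4199)
link 2: phi[2] = -40 + 90 + 45 = 95 deg
  cos(95 deg) = -0.0872, sin(95 deg) = 0.9962
  joint[3] = (12.1010, 0.4199) + 10.5 * (-0.0872, 0.9962) = (12.1010 + -0.9151, 0.4199 + 10.4600) = (11.1858, 10.8799)
End effector: (11.1858, 10.8799)

Answer: 11.1858 10.8799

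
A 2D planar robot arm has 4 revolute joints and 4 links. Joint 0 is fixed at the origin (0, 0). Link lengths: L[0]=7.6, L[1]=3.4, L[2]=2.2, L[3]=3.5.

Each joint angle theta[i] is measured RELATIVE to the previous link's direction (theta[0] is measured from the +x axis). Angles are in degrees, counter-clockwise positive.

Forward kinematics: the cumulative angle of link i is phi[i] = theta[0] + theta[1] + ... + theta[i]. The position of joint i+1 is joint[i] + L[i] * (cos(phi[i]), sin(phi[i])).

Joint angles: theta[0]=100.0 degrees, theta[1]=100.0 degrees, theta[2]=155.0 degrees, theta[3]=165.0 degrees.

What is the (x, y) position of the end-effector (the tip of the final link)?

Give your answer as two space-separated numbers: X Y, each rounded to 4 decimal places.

joint[0] = (0.0000, 0.0000)  (base)
link 0: phi[0] = 100 = 100 deg
  cos(100 deg) = -0.1736, sin(100 deg) = 0.9848
  joint[1] = (0.0000, 0.0000) + 7.6 * (-0.1736, 0.9848) = (0.0000 + -1.3197, 0.0000 + 7.4845) = (-1.3197, 7.4845)
link 1: phi[1] = 100 + 100 = 200 deg
  cos(200 deg) = -0.9397, sin(200 deg) = -0.3420
  joint[2] = (-1.3197, 7.4845) + 3.4 * (-0.9397, -0.3420) = (-1.3197 + -3.1950, 7.4845 + -1.1629) = (-4.5147, 6.3217)
link 2: phi[2] = 100 + 100 + 155 = 355 deg
  cos(355 deg) = 0.9962, sin(355 deg) = -0.0872
  joint[3] = (-4.5147, 6.3217) + 2.2 * (0.9962, -0.0872) = (-4.5147 + 2.1916, 6.3217 + -0.1917) = (-2.3231, 6.1299)
link 3: phi[3] = 100 + 100 + 155 + 165 = 520 deg
  cos(520 deg) = -0.9397, sin(520 deg) = 0.3420
  joint[4] = (-2.3231, 6.1299) + 3.5 * (-0.9397, 0.3420) = (-2.3231 + -3.2889, 6.1299 + 1.1971) = (-5.6120, 7.3270)
End effector: (-5.6120, 7.3270)

Answer: -5.6120 7.3270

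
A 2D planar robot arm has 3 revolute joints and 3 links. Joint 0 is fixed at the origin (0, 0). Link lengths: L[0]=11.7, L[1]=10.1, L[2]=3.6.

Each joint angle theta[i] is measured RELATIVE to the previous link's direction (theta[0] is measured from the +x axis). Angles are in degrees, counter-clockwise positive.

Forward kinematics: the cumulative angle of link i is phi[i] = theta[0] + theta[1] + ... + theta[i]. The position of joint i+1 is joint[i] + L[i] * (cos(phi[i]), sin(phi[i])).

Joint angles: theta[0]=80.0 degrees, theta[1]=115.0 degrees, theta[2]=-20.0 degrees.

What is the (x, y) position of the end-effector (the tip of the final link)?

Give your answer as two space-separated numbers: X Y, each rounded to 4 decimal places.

Answer: -11.3105 9.2219

Derivation:
joint[0] = (0.0000, 0.0000)  (base)
link 0: phi[0] = 80 = 80 deg
  cos(80 deg) = 0.1736, sin(80 deg) = 0.9848
  joint[1] = (0.0000, 0.0000) + 11.7 * (0.1736, 0.9848) = (0.0000 + 2.0317, 0.0000 + 11.5223) = (2.0317, 11.5223)
link 1: phi[1] = 80 + 115 = 195 deg
  cos(195 deg) = -0.9659, sin(195 deg) = -0.2588
  joint[2] = (2.0317, 11.5223) + 10.1 * (-0.9659, -0.2588) = (2.0317 + -9.7559, 11.5223 + -2.6141) = (-7.7242, 8.9082)
link 2: phi[2] = 80 + 115 + -20 = 175 deg
  cos(175 deg) = -0.9962, sin(175 deg) = 0.0872
  joint[3] = (-7.7242, 8.9082) + 3.6 * (-0.9962, 0.0872) = (-7.7242 + -3.5863, 8.9082 + 0.3138) = (-11.3105, 9.2219)
End effector: (-11.3105, 9.2219)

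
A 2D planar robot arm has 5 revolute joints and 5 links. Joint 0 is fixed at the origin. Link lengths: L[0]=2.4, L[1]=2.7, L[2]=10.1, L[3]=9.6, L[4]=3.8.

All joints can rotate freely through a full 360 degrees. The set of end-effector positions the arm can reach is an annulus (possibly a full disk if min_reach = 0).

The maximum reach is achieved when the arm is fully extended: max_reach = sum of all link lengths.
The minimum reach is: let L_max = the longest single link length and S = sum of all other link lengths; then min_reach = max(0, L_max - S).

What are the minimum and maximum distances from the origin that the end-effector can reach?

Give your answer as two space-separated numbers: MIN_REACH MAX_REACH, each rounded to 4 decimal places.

Link lengths: [2.4, 2.7, 10.1, 9.6, 3.8]
max_reach = 2.4 + 2.7 + 10.1 + 9.6 + 3.8 = 28.6
L_max = max([2.4, 2.7, 10.1, 9.6, 3.8]) = 10.1
S (sum of others) = 28.6 - 10.1 = 18.5
min_reach = max(0, 10.1 - 18.5) = max(0, -8.4) = 0

Answer: 0.0000 28.6000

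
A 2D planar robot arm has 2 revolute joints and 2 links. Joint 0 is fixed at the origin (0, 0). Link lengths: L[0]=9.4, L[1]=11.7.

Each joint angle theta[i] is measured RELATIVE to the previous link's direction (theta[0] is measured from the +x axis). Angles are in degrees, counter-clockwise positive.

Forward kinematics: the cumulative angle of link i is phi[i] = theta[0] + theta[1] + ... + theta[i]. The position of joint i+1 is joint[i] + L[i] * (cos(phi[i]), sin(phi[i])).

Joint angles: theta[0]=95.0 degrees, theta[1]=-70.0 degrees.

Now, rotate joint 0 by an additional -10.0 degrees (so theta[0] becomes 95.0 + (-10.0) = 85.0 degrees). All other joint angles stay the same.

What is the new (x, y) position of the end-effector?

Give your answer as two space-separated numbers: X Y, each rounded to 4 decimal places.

Answer: 12.1206 12.3924

Derivation:
joint[0] = (0.0000, 0.0000)  (base)
link 0: phi[0] = 85 = 85 deg
  cos(85 deg) = 0.0872, sin(85 deg) = 0.9962
  joint[1] = (0.0000, 0.0000) + 9.4 * (0.0872, 0.9962) = (0.0000 + 0.8193, 0.0000 + 9.3642) = (0.8193, 9.3642)
link 1: phi[1] = 85 + -70 = 15 deg
  cos(15 deg) = 0.9659, sin(15 deg) = 0.2588
  joint[2] = (0.8193, 9.3642) + 11.7 * (0.9659, 0.2588) = (0.8193 + 11.3013, 9.3642 + 3.0282) = (12.1206, 12.3924)
End effector: (12.1206, 12.3924)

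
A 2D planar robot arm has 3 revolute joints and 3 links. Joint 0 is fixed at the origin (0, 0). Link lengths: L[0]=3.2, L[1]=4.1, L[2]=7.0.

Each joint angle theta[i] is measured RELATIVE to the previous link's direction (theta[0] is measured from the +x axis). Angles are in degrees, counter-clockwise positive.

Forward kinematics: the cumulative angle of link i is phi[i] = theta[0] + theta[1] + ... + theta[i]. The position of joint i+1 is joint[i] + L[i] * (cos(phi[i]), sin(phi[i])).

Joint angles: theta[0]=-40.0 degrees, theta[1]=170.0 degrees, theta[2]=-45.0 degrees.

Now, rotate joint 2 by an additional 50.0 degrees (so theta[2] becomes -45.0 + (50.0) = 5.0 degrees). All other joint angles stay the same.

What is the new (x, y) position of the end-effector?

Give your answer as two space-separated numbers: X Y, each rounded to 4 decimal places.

Answer: -5.1338 6.0336

Derivation:
joint[0] = (0.0000, 0.0000)  (base)
link 0: phi[0] = -40 = -40 deg
  cos(-40 deg) = 0.7660, sin(-40 deg) = -0.6428
  joint[1] = (0.0000, 0.0000) + 3.2 * (0.7660, -0.6428) = (0.0000 + 2.4513, 0.0000 + -2.0569) = (2.4513, -2.0569)
link 1: phi[1] = -40 + 170 = 130 deg
  cos(130 deg) = -0.6428, sin(130 deg) = 0.7660
  joint[2] = (2.4513, -2.0569) + 4.1 * (-0.6428, 0.7660) = (2.4513 + -2.6354, -2.0569 + 3.1408) = (-0.1841, 1.0839)
link 2: phi[2] = -40 + 170 + 5 = 135 deg
  cos(135 deg) = -0.7071, sin(135 deg) = 0.7071
  joint[3] = (-0.1841, 1.0839) + 7 * (-0.7071, 0.7071) = (-0.1841 + -4.9497, 1.0839 + 4.9497) = (-5.1338, 6.0336)
End effector: (-5.1338, 6.0336)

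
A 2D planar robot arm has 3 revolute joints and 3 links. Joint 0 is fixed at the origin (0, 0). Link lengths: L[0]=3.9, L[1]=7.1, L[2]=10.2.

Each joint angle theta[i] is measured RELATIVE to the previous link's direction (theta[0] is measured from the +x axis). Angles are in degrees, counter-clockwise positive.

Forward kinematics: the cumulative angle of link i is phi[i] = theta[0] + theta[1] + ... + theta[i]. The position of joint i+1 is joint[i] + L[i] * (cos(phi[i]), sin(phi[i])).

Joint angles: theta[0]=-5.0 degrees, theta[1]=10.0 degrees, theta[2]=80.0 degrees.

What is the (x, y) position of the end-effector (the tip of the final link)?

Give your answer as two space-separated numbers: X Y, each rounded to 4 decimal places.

Answer: 11.8471 10.4401

Derivation:
joint[0] = (0.0000, 0.0000)  (base)
link 0: phi[0] = -5 = -5 deg
  cos(-5 deg) = 0.9962, sin(-5 deg) = -0.0872
  joint[1] = (0.0000, 0.0000) + 3.9 * (0.9962, -0.0872) = (0.0000 + 3.8852, 0.0000 + -0.3399) = (3.8852, -0.3399)
link 1: phi[1] = -5 + 10 = 5 deg
  cos(5 deg) = 0.9962, sin(5 deg) = 0.0872
  joint[2] = (3.8852, -0.3399) + 7.1 * (0.9962, 0.0872) = (3.8852 + 7.0730, -0.3399 + 0.6188) = (10.9581, 0.2789)
link 2: phi[2] = -5 + 10 + 80 = 85 deg
  cos(85 deg) = 0.0872, sin(85 deg) = 0.9962
  joint[3] = (10.9581, 0.2789) + 10.2 * (0.0872, 0.9962) = (10.9581 + 0.8890, 0.2789 + 10.1612) = (11.8471, 10.4401)
End effector: (11.8471, 10.4401)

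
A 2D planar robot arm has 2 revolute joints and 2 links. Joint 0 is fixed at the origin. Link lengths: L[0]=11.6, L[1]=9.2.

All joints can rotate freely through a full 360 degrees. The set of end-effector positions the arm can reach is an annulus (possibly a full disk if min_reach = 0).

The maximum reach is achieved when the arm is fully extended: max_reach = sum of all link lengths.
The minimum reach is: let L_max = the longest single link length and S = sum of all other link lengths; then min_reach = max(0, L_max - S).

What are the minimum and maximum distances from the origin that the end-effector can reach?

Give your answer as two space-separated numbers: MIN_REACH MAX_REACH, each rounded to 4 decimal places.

Answer: 2.4000 20.8000

Derivation:
Link lengths: [11.6, 9.2]
max_reach = 11.6 + 9.2 = 20.8
L_max = max([11.6, 9.2]) = 11.6
S (sum of others) = 20.8 - 11.6 = 9.2
min_reach = max(0, 11.6 - 9.2) = max(0, 2.4) = 2.4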